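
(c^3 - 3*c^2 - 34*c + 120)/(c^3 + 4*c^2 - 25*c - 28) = (c^2 + c - 30)/(c^2 + 8*c + 7)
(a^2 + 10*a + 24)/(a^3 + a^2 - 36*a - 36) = (a + 4)/(a^2 - 5*a - 6)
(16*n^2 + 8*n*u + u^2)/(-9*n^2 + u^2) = (16*n^2 + 8*n*u + u^2)/(-9*n^2 + u^2)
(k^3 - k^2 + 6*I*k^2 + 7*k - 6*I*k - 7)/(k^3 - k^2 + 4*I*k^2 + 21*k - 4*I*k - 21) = (k - I)/(k - 3*I)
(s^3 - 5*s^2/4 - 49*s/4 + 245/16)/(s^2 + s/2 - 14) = (8*s^2 + 18*s - 35)/(8*(s + 4))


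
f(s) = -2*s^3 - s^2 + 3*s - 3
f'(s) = -6*s^2 - 2*s + 3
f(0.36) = -2.14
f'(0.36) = 1.50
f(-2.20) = 6.86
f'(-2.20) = -21.64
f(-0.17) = -3.53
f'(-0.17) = 3.17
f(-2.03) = 3.52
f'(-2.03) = -17.67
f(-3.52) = 61.28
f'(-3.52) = -64.30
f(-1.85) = 0.69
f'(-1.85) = -13.84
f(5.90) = -430.87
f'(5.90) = -217.66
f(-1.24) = -4.44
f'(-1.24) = -3.75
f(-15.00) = 6477.00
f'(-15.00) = -1317.00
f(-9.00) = 1347.00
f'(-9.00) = -465.00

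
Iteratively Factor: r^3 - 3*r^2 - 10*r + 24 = (r - 2)*(r^2 - r - 12) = (r - 2)*(r + 3)*(r - 4)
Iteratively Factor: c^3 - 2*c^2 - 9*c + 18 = (c - 3)*(c^2 + c - 6) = (c - 3)*(c - 2)*(c + 3)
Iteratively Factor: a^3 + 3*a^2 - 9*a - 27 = (a + 3)*(a^2 - 9) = (a - 3)*(a + 3)*(a + 3)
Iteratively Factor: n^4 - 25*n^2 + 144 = (n - 3)*(n^3 + 3*n^2 - 16*n - 48) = (n - 3)*(n + 3)*(n^2 - 16) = (n - 3)*(n + 3)*(n + 4)*(n - 4)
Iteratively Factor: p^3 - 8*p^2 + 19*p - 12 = (p - 4)*(p^2 - 4*p + 3) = (p - 4)*(p - 3)*(p - 1)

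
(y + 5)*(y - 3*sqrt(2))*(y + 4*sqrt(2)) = y^3 + sqrt(2)*y^2 + 5*y^2 - 24*y + 5*sqrt(2)*y - 120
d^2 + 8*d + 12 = (d + 2)*(d + 6)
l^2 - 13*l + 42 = (l - 7)*(l - 6)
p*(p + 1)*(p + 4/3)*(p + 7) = p^4 + 28*p^3/3 + 53*p^2/3 + 28*p/3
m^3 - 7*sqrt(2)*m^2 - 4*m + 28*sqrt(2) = (m - 2)*(m + 2)*(m - 7*sqrt(2))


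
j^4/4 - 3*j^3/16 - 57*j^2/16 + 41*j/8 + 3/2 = (j/4 + 1)*(j - 3)*(j - 2)*(j + 1/4)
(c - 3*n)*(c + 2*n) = c^2 - c*n - 6*n^2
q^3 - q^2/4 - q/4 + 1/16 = (q - 1/2)*(q - 1/4)*(q + 1/2)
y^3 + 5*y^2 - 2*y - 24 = (y - 2)*(y + 3)*(y + 4)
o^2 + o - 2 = (o - 1)*(o + 2)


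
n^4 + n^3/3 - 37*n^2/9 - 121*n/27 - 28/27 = (n - 7/3)*(n + 1/3)*(n + 1)*(n + 4/3)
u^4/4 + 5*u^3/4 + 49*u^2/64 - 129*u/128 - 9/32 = (u/4 + 1)*(u - 3/4)*(u + 1/4)*(u + 3/2)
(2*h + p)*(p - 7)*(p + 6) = 2*h*p^2 - 2*h*p - 84*h + p^3 - p^2 - 42*p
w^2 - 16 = (w - 4)*(w + 4)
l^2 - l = l*(l - 1)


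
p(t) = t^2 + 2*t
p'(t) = 2*t + 2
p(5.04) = 35.48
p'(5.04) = 12.08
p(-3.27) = 4.15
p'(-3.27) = -4.54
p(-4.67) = 12.47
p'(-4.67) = -7.34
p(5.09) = 36.09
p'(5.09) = 12.18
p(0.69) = 1.86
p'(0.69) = 3.38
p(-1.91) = -0.17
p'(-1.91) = -1.82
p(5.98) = 47.72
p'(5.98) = 13.96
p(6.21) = 50.98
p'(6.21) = 14.42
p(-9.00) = 63.00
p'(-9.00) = -16.00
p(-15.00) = 195.00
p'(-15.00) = -28.00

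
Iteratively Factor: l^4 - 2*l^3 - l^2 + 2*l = (l)*(l^3 - 2*l^2 - l + 2) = l*(l + 1)*(l^2 - 3*l + 2) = l*(l - 2)*(l + 1)*(l - 1)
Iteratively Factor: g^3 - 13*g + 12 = (g + 4)*(g^2 - 4*g + 3) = (g - 3)*(g + 4)*(g - 1)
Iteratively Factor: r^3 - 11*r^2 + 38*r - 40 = (r - 5)*(r^2 - 6*r + 8) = (r - 5)*(r - 2)*(r - 4)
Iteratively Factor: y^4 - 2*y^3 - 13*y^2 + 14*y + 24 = (y - 4)*(y^3 + 2*y^2 - 5*y - 6) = (y - 4)*(y + 1)*(y^2 + y - 6) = (y - 4)*(y + 1)*(y + 3)*(y - 2)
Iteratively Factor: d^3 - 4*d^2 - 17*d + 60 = (d - 3)*(d^2 - d - 20) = (d - 3)*(d + 4)*(d - 5)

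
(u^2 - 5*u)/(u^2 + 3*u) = (u - 5)/(u + 3)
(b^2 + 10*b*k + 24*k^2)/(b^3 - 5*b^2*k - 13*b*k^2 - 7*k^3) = (b^2 + 10*b*k + 24*k^2)/(b^3 - 5*b^2*k - 13*b*k^2 - 7*k^3)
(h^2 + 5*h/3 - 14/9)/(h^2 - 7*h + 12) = (9*h^2 + 15*h - 14)/(9*(h^2 - 7*h + 12))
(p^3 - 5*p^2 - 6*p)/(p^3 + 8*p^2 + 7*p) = (p - 6)/(p + 7)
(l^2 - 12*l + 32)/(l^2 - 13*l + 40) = (l - 4)/(l - 5)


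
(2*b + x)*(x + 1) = 2*b*x + 2*b + x^2 + x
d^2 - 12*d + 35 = (d - 7)*(d - 5)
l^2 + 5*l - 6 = (l - 1)*(l + 6)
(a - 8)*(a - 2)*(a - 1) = a^3 - 11*a^2 + 26*a - 16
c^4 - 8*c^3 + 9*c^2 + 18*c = c*(c - 6)*(c - 3)*(c + 1)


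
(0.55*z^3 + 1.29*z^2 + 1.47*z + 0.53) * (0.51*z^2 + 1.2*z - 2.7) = 0.2805*z^5 + 1.3179*z^4 + 0.8127*z^3 - 1.4487*z^2 - 3.333*z - 1.431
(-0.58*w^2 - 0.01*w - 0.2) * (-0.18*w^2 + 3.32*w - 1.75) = 0.1044*w^4 - 1.9238*w^3 + 1.0178*w^2 - 0.6465*w + 0.35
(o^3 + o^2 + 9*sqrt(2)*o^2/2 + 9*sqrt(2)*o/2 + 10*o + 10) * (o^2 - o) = o^5 + 9*sqrt(2)*o^4/2 + 9*o^3 - 9*sqrt(2)*o^2/2 - 10*o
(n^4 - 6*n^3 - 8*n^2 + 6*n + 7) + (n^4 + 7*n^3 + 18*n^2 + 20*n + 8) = 2*n^4 + n^3 + 10*n^2 + 26*n + 15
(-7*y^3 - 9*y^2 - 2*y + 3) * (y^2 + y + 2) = -7*y^5 - 16*y^4 - 25*y^3 - 17*y^2 - y + 6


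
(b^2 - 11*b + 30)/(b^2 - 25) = (b - 6)/(b + 5)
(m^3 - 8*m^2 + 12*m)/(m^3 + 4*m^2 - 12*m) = (m - 6)/(m + 6)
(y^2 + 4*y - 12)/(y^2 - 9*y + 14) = (y + 6)/(y - 7)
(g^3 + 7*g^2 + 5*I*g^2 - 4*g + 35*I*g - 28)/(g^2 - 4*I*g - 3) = (g^3 + g^2*(7 + 5*I) + g*(-4 + 35*I) - 28)/(g^2 - 4*I*g - 3)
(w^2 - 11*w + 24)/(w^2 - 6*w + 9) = (w - 8)/(w - 3)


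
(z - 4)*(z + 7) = z^2 + 3*z - 28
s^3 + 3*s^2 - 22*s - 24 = (s - 4)*(s + 1)*(s + 6)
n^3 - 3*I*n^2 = n^2*(n - 3*I)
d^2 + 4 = (d - 2*I)*(d + 2*I)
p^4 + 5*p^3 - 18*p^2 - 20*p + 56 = (p - 2)^2*(p + 2)*(p + 7)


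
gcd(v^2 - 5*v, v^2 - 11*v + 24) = 1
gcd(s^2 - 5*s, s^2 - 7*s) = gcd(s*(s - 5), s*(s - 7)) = s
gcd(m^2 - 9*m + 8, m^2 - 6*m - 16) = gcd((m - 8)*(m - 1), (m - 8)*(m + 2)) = m - 8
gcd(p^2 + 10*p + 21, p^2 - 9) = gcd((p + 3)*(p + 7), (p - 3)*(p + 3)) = p + 3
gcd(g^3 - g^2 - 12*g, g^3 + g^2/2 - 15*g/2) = g^2 + 3*g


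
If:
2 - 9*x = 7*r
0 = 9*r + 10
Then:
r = -10/9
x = 88/81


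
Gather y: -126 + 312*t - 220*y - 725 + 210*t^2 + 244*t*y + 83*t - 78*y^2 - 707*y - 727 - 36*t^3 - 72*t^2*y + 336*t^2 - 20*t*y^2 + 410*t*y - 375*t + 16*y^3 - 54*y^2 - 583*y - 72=-36*t^3 + 546*t^2 + 20*t + 16*y^3 + y^2*(-20*t - 132) + y*(-72*t^2 + 654*t - 1510) - 1650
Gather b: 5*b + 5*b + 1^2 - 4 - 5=10*b - 8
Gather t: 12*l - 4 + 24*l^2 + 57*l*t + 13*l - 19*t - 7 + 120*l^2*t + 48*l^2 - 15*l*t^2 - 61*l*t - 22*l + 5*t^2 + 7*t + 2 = 72*l^2 + 3*l + t^2*(5 - 15*l) + t*(120*l^2 - 4*l - 12) - 9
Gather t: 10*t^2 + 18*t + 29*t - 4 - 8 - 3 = 10*t^2 + 47*t - 15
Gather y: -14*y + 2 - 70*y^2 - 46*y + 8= -70*y^2 - 60*y + 10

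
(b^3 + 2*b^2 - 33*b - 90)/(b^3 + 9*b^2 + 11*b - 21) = (b^2 - b - 30)/(b^2 + 6*b - 7)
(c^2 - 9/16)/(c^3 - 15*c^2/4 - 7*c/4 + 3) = (c + 3/4)/(c^2 - 3*c - 4)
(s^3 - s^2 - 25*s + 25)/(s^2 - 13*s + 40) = (s^2 + 4*s - 5)/(s - 8)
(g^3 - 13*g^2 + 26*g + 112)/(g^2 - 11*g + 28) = (g^2 - 6*g - 16)/(g - 4)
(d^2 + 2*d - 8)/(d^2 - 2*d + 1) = (d^2 + 2*d - 8)/(d^2 - 2*d + 1)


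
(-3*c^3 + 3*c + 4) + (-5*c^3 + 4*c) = -8*c^3 + 7*c + 4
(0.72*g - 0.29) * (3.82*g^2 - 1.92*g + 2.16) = 2.7504*g^3 - 2.4902*g^2 + 2.112*g - 0.6264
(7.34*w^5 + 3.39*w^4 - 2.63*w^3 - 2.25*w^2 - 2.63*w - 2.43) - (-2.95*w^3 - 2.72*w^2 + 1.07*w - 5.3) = 7.34*w^5 + 3.39*w^4 + 0.32*w^3 + 0.47*w^2 - 3.7*w + 2.87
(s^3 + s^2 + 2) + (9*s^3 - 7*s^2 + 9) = 10*s^3 - 6*s^2 + 11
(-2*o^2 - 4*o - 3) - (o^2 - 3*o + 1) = -3*o^2 - o - 4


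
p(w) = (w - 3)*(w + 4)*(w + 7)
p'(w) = (w - 3)*(w + 4) + (w - 3)*(w + 7) + (w + 4)*(w + 7) = 3*w^2 + 16*w - 5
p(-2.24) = -43.90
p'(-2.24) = -25.79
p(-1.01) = -71.82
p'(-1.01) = -18.10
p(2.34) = -39.08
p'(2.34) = 48.87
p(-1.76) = -55.87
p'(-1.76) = -23.87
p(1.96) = -55.54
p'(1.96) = 37.88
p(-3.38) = -14.32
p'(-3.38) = -24.81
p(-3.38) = -14.32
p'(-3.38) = -24.81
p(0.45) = -84.54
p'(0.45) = 2.81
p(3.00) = 0.00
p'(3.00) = 70.00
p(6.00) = 390.00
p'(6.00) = 199.00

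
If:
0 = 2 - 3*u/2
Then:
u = 4/3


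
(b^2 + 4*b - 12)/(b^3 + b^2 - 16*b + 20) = (b + 6)/(b^2 + 3*b - 10)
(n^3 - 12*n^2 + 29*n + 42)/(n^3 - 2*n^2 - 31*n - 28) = (n - 6)/(n + 4)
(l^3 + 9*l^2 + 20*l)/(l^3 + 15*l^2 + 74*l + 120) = l/(l + 6)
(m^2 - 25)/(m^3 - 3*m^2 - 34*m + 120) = (m + 5)/(m^2 + 2*m - 24)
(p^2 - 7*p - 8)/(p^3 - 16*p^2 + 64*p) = (p + 1)/(p*(p - 8))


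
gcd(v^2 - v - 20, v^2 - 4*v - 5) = v - 5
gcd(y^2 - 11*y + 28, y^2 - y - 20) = 1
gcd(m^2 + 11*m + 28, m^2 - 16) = m + 4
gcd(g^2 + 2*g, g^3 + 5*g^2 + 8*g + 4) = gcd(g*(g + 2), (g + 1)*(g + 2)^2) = g + 2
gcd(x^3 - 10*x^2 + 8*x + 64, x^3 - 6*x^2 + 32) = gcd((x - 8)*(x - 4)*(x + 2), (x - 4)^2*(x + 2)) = x^2 - 2*x - 8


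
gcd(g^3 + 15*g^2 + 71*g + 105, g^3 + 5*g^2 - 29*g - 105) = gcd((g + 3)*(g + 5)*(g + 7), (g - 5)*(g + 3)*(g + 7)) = g^2 + 10*g + 21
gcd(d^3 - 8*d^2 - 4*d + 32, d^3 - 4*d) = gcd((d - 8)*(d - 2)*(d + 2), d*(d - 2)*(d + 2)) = d^2 - 4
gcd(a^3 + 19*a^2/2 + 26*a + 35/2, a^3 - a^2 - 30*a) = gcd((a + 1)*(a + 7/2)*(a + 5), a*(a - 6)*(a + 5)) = a + 5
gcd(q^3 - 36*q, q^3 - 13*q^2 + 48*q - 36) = q - 6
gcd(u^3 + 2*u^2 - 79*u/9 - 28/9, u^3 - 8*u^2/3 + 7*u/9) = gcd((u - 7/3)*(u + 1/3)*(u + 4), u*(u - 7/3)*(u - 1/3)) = u - 7/3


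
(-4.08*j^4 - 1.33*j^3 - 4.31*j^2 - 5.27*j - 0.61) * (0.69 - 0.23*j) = 0.9384*j^5 - 2.5093*j^4 + 0.0736*j^3 - 1.7618*j^2 - 3.496*j - 0.4209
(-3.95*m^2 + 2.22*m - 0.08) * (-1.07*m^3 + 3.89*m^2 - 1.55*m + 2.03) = 4.2265*m^5 - 17.7409*m^4 + 14.8439*m^3 - 11.7707*m^2 + 4.6306*m - 0.1624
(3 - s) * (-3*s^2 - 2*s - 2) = 3*s^3 - 7*s^2 - 4*s - 6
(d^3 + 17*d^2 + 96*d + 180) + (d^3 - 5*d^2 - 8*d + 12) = 2*d^3 + 12*d^2 + 88*d + 192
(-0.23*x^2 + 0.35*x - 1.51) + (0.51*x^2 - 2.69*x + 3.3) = 0.28*x^2 - 2.34*x + 1.79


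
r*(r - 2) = r^2 - 2*r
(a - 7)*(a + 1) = a^2 - 6*a - 7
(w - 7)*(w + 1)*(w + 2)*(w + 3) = w^4 - w^3 - 31*w^2 - 71*w - 42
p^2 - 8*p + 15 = (p - 5)*(p - 3)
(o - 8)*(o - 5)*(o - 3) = o^3 - 16*o^2 + 79*o - 120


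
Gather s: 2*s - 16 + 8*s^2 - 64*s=8*s^2 - 62*s - 16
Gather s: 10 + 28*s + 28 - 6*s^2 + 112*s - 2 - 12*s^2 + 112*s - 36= -18*s^2 + 252*s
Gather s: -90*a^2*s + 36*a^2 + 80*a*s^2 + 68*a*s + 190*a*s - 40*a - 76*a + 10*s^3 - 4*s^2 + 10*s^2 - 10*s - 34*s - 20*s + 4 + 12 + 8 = 36*a^2 - 116*a + 10*s^3 + s^2*(80*a + 6) + s*(-90*a^2 + 258*a - 64) + 24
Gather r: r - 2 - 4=r - 6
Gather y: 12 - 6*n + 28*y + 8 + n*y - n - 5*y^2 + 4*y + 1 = -7*n - 5*y^2 + y*(n + 32) + 21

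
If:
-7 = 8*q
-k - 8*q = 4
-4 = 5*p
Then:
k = 3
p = -4/5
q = -7/8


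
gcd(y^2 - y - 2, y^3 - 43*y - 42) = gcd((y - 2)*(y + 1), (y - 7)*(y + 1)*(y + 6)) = y + 1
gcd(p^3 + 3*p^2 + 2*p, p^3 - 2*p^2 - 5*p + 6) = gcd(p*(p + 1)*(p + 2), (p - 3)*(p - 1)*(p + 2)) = p + 2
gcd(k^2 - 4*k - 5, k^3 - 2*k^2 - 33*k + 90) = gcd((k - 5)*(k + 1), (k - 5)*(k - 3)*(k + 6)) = k - 5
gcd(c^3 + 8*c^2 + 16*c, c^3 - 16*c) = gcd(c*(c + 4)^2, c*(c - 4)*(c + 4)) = c^2 + 4*c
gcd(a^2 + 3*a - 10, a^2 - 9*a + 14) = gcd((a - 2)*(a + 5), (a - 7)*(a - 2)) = a - 2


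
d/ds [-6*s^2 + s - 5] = 1 - 12*s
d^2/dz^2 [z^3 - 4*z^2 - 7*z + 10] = 6*z - 8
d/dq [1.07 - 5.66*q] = -5.66000000000000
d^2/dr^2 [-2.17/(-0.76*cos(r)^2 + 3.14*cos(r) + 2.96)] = (5.013568*(1 - cos(r)^2)^2 - 15.535464*cos(r)^3 + 43.428644*cos(r)^2 + 10.90208*cos(r) - 57.567496)/(-0.76*cos(r)^2 + 3.14*cos(r) + 2.96)^3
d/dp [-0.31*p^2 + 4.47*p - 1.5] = 4.47 - 0.62*p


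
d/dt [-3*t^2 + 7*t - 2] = 7 - 6*t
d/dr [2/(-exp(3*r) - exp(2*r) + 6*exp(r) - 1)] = (6*exp(2*r) + 4*exp(r) - 12)*exp(r)/(exp(3*r) + exp(2*r) - 6*exp(r) + 1)^2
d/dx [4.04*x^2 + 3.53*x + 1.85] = 8.08*x + 3.53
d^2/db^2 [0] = 0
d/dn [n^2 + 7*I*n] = 2*n + 7*I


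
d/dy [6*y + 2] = 6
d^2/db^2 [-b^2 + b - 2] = -2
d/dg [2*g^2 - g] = 4*g - 1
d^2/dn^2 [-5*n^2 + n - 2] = -10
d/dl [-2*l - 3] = -2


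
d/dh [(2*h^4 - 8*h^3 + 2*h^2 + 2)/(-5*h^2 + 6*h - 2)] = 4*(-5*h^5 + 19*h^4 - 28*h^3 + 15*h^2 + 3*h - 3)/(25*h^4 - 60*h^3 + 56*h^2 - 24*h + 4)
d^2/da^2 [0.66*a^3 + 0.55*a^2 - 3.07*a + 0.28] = 3.96*a + 1.1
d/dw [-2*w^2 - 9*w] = -4*w - 9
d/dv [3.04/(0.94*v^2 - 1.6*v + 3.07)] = (4.864 - 5.7152*v)/(0.94*v^2 - 1.6*v + 3.07)^2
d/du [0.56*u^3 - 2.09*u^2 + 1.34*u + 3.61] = 1.68*u^2 - 4.18*u + 1.34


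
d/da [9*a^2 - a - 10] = 18*a - 1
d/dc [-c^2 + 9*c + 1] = 9 - 2*c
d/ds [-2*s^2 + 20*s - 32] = 20 - 4*s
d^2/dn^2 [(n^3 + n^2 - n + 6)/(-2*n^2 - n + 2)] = 2*(n^3 - 78*n^2 - 36*n - 32)/(8*n^6 + 12*n^5 - 18*n^4 - 23*n^3 + 18*n^2 + 12*n - 8)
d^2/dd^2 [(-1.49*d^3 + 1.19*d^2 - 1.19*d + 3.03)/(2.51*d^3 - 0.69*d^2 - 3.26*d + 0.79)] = (9.83317600000004*d^6 - 118.135158*d^5 + 335.315418*d^4 - 176.25355*d^3 - 84.8722679999999*d^2 - 4.62649800000001*d + 63.062468)/(15.813251*d^9 - 13.041207*d^8 - 58.029945*d^7 + 48.478692*d^6 + 67.160364*d^5 - 59.656299*d^4 - 19.284347*d^3 + 23.895525*d^2 - 6.103698*d + 0.493039)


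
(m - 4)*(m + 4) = m^2 - 16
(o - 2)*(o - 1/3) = o^2 - 7*o/3 + 2/3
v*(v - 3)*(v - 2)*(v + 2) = v^4 - 3*v^3 - 4*v^2 + 12*v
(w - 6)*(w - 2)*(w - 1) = w^3 - 9*w^2 + 20*w - 12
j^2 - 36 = (j - 6)*(j + 6)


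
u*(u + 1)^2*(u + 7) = u^4 + 9*u^3 + 15*u^2 + 7*u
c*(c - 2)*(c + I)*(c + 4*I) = c^4 - 2*c^3 + 5*I*c^3 - 4*c^2 - 10*I*c^2 + 8*c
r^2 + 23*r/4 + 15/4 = (r + 3/4)*(r + 5)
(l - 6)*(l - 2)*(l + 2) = l^3 - 6*l^2 - 4*l + 24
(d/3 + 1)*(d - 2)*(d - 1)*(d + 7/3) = d^4/3 + 7*d^3/9 - 7*d^2/3 - 31*d/9 + 14/3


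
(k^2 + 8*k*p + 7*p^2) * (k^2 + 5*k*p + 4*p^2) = k^4 + 13*k^3*p + 51*k^2*p^2 + 67*k*p^3 + 28*p^4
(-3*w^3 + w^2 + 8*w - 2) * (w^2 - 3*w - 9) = -3*w^5 + 10*w^4 + 32*w^3 - 35*w^2 - 66*w + 18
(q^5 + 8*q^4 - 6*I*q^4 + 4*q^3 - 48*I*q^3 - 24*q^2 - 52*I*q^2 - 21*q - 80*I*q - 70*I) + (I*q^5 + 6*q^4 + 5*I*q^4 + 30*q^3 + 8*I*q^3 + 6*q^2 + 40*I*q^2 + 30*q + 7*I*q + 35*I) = q^5 + I*q^5 + 14*q^4 - I*q^4 + 34*q^3 - 40*I*q^3 - 18*q^2 - 12*I*q^2 + 9*q - 73*I*q - 35*I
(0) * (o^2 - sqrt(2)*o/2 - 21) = 0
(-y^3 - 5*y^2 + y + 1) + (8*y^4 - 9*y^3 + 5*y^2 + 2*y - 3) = 8*y^4 - 10*y^3 + 3*y - 2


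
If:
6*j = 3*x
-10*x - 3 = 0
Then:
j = -3/20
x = -3/10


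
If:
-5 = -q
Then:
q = 5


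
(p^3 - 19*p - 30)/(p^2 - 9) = (p^2 - 3*p - 10)/(p - 3)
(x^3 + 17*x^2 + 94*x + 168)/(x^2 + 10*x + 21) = (x^2 + 10*x + 24)/(x + 3)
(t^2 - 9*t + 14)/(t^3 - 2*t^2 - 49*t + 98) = 1/(t + 7)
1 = 1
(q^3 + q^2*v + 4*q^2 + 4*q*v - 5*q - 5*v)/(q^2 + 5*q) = q + v - 1 - v/q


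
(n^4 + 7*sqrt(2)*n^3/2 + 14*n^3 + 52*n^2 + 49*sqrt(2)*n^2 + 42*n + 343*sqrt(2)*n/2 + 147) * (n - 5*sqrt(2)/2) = n^5 + sqrt(2)*n^4 + 14*n^4 + 14*sqrt(2)*n^3 + 69*n^3/2 - 203*n^2 + 83*sqrt(2)*n^2/2 - 1421*n/2 - 105*sqrt(2)*n - 735*sqrt(2)/2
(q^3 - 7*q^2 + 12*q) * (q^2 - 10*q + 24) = q^5 - 17*q^4 + 106*q^3 - 288*q^2 + 288*q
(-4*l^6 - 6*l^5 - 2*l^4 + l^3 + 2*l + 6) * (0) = 0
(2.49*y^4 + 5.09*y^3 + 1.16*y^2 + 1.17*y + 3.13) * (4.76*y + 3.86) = 11.8524*y^5 + 33.8398*y^4 + 25.169*y^3 + 10.0468*y^2 + 19.415*y + 12.0818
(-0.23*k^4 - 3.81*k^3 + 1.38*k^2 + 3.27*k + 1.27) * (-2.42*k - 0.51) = 0.5566*k^5 + 9.3375*k^4 - 1.3965*k^3 - 8.6172*k^2 - 4.7411*k - 0.6477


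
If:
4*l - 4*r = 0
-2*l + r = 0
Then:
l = 0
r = 0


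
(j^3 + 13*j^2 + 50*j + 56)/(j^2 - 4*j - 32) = (j^2 + 9*j + 14)/(j - 8)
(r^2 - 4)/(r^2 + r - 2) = (r - 2)/(r - 1)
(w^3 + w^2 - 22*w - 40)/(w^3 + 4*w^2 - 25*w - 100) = (w + 2)/(w + 5)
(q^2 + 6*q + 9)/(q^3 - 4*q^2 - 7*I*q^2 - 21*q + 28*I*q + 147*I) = (q + 3)/(q^2 - 7*q*(1 + I) + 49*I)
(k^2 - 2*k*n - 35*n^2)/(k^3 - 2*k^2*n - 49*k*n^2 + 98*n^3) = (k + 5*n)/(k^2 + 5*k*n - 14*n^2)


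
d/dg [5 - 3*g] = -3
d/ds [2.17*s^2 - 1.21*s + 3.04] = 4.34*s - 1.21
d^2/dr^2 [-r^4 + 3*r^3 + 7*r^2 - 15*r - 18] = -12*r^2 + 18*r + 14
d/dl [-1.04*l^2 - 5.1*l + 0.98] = -2.08*l - 5.1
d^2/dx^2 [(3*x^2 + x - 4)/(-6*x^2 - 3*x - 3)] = 4*(x^3 + 33*x^2 + 15*x - 3)/(3*(8*x^6 + 12*x^5 + 18*x^4 + 13*x^3 + 9*x^2 + 3*x + 1))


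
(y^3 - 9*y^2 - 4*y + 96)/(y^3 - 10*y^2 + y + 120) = (y - 4)/(y - 5)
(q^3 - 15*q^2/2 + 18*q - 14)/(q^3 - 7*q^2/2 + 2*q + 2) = (2*q - 7)/(2*q + 1)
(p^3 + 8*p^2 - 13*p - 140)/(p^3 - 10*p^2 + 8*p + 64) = (p^2 + 12*p + 35)/(p^2 - 6*p - 16)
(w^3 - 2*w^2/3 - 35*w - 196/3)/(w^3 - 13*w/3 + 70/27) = 9*(w^2 - 3*w - 28)/(9*w^2 - 21*w + 10)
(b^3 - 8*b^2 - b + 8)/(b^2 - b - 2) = (b^2 - 9*b + 8)/(b - 2)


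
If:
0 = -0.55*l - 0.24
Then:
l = -0.44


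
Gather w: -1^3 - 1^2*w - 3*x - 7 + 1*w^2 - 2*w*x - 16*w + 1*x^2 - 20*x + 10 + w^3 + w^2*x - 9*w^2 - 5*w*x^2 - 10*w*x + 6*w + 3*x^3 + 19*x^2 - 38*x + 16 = w^3 + w^2*(x - 8) + w*(-5*x^2 - 12*x - 11) + 3*x^3 + 20*x^2 - 61*x + 18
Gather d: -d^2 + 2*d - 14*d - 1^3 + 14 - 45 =-d^2 - 12*d - 32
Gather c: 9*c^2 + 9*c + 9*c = 9*c^2 + 18*c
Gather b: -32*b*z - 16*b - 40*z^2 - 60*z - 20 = b*(-32*z - 16) - 40*z^2 - 60*z - 20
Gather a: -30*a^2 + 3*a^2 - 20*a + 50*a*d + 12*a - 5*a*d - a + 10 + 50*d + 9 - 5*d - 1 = -27*a^2 + a*(45*d - 9) + 45*d + 18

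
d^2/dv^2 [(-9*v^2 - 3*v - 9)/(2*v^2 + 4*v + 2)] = 15*(v - 2)/(v^4 + 4*v^3 + 6*v^2 + 4*v + 1)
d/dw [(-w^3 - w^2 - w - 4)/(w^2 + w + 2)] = (-w^4 - 2*w^3 - 6*w^2 + 4*w + 2)/(w^4 + 2*w^3 + 5*w^2 + 4*w + 4)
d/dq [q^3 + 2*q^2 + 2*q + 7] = 3*q^2 + 4*q + 2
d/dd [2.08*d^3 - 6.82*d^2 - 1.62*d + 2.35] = 6.24*d^2 - 13.64*d - 1.62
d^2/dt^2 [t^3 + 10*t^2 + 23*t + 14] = 6*t + 20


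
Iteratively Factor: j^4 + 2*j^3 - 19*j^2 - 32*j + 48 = (j - 4)*(j^3 + 6*j^2 + 5*j - 12) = (j - 4)*(j - 1)*(j^2 + 7*j + 12) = (j - 4)*(j - 1)*(j + 3)*(j + 4)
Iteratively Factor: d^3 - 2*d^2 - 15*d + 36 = (d - 3)*(d^2 + d - 12) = (d - 3)*(d + 4)*(d - 3)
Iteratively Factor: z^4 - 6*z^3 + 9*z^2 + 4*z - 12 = (z - 2)*(z^3 - 4*z^2 + z + 6) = (z - 3)*(z - 2)*(z^2 - z - 2) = (z - 3)*(z - 2)*(z + 1)*(z - 2)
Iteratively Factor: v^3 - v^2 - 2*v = (v)*(v^2 - v - 2) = v*(v - 2)*(v + 1)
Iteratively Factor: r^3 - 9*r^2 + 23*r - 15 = (r - 1)*(r^2 - 8*r + 15) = (r - 3)*(r - 1)*(r - 5)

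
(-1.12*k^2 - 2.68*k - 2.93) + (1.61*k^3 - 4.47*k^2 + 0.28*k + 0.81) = 1.61*k^3 - 5.59*k^2 - 2.4*k - 2.12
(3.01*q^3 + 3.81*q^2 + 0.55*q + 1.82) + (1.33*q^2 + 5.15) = 3.01*q^3 + 5.14*q^2 + 0.55*q + 6.97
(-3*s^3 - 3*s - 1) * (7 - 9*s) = 27*s^4 - 21*s^3 + 27*s^2 - 12*s - 7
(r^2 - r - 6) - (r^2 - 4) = -r - 2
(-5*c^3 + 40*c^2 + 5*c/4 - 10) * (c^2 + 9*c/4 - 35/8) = -5*c^5 + 115*c^4/4 + 905*c^3/8 - 2915*c^2/16 - 895*c/32 + 175/4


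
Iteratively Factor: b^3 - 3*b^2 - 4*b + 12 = (b - 3)*(b^2 - 4) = (b - 3)*(b + 2)*(b - 2)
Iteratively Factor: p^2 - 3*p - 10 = (p - 5)*(p + 2)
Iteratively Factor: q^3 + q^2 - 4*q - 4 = (q + 2)*(q^2 - q - 2) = (q - 2)*(q + 2)*(q + 1)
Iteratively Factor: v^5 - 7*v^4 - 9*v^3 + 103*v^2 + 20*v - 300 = (v - 5)*(v^4 - 2*v^3 - 19*v^2 + 8*v + 60) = (v - 5)*(v - 2)*(v^3 - 19*v - 30) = (v - 5)*(v - 2)*(v + 3)*(v^2 - 3*v - 10) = (v - 5)^2*(v - 2)*(v + 3)*(v + 2)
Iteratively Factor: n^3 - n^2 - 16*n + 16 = (n + 4)*(n^2 - 5*n + 4) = (n - 1)*(n + 4)*(n - 4)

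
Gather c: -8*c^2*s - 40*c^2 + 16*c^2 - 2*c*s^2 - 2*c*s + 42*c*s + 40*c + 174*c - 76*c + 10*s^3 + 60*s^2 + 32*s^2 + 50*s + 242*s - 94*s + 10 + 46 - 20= c^2*(-8*s - 24) + c*(-2*s^2 + 40*s + 138) + 10*s^3 + 92*s^2 + 198*s + 36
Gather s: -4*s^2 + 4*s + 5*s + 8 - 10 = -4*s^2 + 9*s - 2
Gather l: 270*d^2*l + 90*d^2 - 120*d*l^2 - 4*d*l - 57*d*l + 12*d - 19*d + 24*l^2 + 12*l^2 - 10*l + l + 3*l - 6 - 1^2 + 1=90*d^2 - 7*d + l^2*(36 - 120*d) + l*(270*d^2 - 61*d - 6) - 6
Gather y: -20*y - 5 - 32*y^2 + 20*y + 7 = 2 - 32*y^2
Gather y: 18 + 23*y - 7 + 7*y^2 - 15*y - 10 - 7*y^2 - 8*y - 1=0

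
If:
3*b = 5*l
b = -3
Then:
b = -3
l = -9/5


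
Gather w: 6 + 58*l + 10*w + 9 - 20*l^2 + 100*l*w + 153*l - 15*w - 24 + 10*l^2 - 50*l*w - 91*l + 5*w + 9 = -10*l^2 + 50*l*w + 120*l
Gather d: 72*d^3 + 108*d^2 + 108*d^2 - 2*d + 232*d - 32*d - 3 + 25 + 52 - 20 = 72*d^3 + 216*d^2 + 198*d + 54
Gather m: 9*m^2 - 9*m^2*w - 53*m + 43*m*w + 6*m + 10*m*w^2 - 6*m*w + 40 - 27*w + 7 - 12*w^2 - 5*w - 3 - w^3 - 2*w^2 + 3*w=m^2*(9 - 9*w) + m*(10*w^2 + 37*w - 47) - w^3 - 14*w^2 - 29*w + 44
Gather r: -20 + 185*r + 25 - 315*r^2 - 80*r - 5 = -315*r^2 + 105*r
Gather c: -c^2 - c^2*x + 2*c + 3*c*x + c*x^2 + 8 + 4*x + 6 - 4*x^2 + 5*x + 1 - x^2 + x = c^2*(-x - 1) + c*(x^2 + 3*x + 2) - 5*x^2 + 10*x + 15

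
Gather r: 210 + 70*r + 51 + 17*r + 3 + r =88*r + 264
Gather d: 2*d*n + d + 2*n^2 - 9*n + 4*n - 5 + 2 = d*(2*n + 1) + 2*n^2 - 5*n - 3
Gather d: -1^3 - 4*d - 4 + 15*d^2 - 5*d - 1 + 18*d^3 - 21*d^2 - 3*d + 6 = 18*d^3 - 6*d^2 - 12*d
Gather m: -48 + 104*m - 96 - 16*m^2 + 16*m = -16*m^2 + 120*m - 144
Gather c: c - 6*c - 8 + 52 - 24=20 - 5*c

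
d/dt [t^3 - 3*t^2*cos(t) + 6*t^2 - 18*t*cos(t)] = 3*t^2*sin(t) + 3*t^2 + 18*t*sin(t) - 6*t*cos(t) + 12*t - 18*cos(t)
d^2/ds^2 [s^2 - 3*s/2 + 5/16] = 2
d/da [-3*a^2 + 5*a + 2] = 5 - 6*a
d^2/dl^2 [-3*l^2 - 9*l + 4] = -6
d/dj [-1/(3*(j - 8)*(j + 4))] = 2*(j - 2)/(3*(j - 8)^2*(j + 4)^2)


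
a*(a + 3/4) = a^2 + 3*a/4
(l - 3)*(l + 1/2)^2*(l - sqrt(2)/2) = l^4 - 2*l^3 - sqrt(2)*l^3/2 - 11*l^2/4 + sqrt(2)*l^2 - 3*l/4 + 11*sqrt(2)*l/8 + 3*sqrt(2)/8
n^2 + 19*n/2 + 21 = (n + 7/2)*(n + 6)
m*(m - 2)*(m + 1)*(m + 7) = m^4 + 6*m^3 - 9*m^2 - 14*m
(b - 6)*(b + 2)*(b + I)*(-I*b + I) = -I*b^4 + b^3 + 5*I*b^3 - 5*b^2 + 8*I*b^2 - 8*b - 12*I*b + 12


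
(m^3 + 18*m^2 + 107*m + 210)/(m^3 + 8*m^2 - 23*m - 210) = (m + 5)/(m - 5)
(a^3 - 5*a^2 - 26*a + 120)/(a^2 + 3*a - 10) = (a^2 - 10*a + 24)/(a - 2)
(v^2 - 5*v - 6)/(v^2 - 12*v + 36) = (v + 1)/(v - 6)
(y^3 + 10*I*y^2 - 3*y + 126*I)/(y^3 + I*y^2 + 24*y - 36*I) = (y + 7*I)/(y - 2*I)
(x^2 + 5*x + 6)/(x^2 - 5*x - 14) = (x + 3)/(x - 7)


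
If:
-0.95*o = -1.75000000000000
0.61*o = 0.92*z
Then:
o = 1.84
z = 1.22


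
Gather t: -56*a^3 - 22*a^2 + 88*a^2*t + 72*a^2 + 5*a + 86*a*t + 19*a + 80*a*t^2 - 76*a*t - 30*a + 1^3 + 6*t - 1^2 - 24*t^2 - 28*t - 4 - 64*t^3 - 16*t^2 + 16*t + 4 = -56*a^3 + 50*a^2 - 6*a - 64*t^3 + t^2*(80*a - 40) + t*(88*a^2 + 10*a - 6)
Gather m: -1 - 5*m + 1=-5*m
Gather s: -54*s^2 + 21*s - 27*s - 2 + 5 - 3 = -54*s^2 - 6*s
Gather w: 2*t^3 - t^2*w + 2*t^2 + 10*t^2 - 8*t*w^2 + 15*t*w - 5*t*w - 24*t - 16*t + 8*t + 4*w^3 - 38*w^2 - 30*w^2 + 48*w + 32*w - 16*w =2*t^3 + 12*t^2 - 32*t + 4*w^3 + w^2*(-8*t - 68) + w*(-t^2 + 10*t + 64)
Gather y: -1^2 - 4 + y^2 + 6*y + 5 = y^2 + 6*y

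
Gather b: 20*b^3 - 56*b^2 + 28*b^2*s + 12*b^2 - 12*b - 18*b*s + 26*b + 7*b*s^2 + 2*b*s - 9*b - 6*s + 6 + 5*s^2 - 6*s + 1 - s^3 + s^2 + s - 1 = 20*b^3 + b^2*(28*s - 44) + b*(7*s^2 - 16*s + 5) - s^3 + 6*s^2 - 11*s + 6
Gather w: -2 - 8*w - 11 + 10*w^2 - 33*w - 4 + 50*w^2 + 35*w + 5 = 60*w^2 - 6*w - 12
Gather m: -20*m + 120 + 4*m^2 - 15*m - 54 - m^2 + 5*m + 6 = 3*m^2 - 30*m + 72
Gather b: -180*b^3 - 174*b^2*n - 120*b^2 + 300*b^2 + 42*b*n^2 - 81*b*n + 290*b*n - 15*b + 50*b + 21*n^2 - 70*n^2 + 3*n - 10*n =-180*b^3 + b^2*(180 - 174*n) + b*(42*n^2 + 209*n + 35) - 49*n^2 - 7*n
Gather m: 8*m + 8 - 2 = 8*m + 6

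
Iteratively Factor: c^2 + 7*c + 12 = (c + 3)*(c + 4)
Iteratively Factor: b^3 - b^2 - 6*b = (b + 2)*(b^2 - 3*b) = b*(b + 2)*(b - 3)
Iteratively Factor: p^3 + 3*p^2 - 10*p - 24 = (p + 2)*(p^2 + p - 12) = (p - 3)*(p + 2)*(p + 4)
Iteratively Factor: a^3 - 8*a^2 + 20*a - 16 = (a - 4)*(a^2 - 4*a + 4) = (a - 4)*(a - 2)*(a - 2)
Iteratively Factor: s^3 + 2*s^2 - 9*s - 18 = (s + 2)*(s^2 - 9) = (s - 3)*(s + 2)*(s + 3)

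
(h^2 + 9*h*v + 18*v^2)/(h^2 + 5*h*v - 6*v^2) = (-h - 3*v)/(-h + v)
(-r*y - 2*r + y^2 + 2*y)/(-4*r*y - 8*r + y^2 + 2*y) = (-r + y)/(-4*r + y)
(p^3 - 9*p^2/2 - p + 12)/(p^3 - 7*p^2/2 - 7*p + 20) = (2*p + 3)/(2*p + 5)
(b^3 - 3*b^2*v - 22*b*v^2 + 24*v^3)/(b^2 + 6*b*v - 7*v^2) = (b^2 - 2*b*v - 24*v^2)/(b + 7*v)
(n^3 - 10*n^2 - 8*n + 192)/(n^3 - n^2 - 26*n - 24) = (n - 8)/(n + 1)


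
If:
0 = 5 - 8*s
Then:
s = 5/8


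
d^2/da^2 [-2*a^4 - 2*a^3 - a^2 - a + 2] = -24*a^2 - 12*a - 2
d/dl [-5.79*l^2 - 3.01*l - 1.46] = -11.58*l - 3.01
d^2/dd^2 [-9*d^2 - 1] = -18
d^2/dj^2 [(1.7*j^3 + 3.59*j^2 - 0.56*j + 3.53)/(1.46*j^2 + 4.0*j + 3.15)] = (-3.5527136788005e-15*j^5 - 5.55519200000009*j^3 + 74.604828*j^2 + 240.35334*j + 165.84661)/(3.112136*j^6 + 25.5792*j^5 + 90.22362*j^4 + 174.376*j^3 + 194.66055*j^2 + 119.07*j + 31.255875)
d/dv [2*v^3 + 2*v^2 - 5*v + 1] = 6*v^2 + 4*v - 5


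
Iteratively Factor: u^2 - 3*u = (u - 3)*(u)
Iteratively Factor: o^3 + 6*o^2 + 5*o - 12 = (o + 4)*(o^2 + 2*o - 3) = (o + 3)*(o + 4)*(o - 1)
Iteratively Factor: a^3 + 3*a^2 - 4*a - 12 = (a + 3)*(a^2 - 4) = (a + 2)*(a + 3)*(a - 2)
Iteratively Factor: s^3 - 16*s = (s)*(s^2 - 16) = s*(s - 4)*(s + 4)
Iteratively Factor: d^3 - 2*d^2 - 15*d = (d + 3)*(d^2 - 5*d) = d*(d + 3)*(d - 5)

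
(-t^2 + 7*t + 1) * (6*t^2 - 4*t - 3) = -6*t^4 + 46*t^3 - 19*t^2 - 25*t - 3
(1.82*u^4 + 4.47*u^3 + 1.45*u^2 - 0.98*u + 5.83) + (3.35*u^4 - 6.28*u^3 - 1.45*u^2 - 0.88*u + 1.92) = 5.17*u^4 - 1.81*u^3 - 1.86*u + 7.75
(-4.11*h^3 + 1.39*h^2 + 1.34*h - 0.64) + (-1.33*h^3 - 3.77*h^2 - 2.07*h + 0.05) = -5.44*h^3 - 2.38*h^2 - 0.73*h - 0.59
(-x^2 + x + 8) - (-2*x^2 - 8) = x^2 + x + 16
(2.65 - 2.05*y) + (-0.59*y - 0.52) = 2.13 - 2.64*y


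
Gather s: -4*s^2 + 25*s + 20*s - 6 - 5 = -4*s^2 + 45*s - 11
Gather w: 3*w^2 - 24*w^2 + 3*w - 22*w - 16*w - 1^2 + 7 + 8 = -21*w^2 - 35*w + 14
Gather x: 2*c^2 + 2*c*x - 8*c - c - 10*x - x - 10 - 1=2*c^2 - 9*c + x*(2*c - 11) - 11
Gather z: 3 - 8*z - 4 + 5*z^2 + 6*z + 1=5*z^2 - 2*z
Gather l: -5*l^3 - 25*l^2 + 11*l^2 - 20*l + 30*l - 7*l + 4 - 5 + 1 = -5*l^3 - 14*l^2 + 3*l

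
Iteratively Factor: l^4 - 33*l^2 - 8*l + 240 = (l - 3)*(l^3 + 3*l^2 - 24*l - 80) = (l - 3)*(l + 4)*(l^2 - l - 20) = (l - 3)*(l + 4)^2*(l - 5)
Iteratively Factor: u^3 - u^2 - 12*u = (u + 3)*(u^2 - 4*u) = u*(u + 3)*(u - 4)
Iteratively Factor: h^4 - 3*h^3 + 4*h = (h - 2)*(h^3 - h^2 - 2*h) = (h - 2)^2*(h^2 + h) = (h - 2)^2*(h + 1)*(h)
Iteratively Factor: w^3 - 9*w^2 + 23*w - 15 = (w - 1)*(w^2 - 8*w + 15) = (w - 3)*(w - 1)*(w - 5)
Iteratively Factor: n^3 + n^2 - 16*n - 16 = (n + 1)*(n^2 - 16) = (n - 4)*(n + 1)*(n + 4)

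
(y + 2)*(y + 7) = y^2 + 9*y + 14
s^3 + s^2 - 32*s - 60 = (s - 6)*(s + 2)*(s + 5)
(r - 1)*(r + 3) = r^2 + 2*r - 3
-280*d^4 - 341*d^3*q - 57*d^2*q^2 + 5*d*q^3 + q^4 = (-8*d + q)*(d + q)*(5*d + q)*(7*d + q)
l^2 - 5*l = l*(l - 5)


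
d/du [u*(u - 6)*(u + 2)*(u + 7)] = 4*u^3 + 9*u^2 - 80*u - 84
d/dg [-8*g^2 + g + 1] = 1 - 16*g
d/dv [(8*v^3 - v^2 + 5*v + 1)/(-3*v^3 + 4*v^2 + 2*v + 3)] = (29*v^4 + 62*v^3 + 59*v^2 - 14*v + 13)/(9*v^6 - 24*v^5 + 4*v^4 - 2*v^3 + 28*v^2 + 12*v + 9)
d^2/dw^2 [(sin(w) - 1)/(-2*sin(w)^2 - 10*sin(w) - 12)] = (sin(w)^5 - 9*sin(w)^4 - 53*sin(w)^3 - 25*sin(w)^2 + 132*sin(w) + 98)/(2*(sin(w)^2 + 5*sin(w) + 6)^3)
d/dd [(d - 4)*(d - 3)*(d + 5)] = 3*d^2 - 4*d - 23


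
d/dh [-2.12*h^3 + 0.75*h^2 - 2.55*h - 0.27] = -6.36*h^2 + 1.5*h - 2.55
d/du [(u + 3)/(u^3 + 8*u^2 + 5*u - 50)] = (-2*u^2 - 7*u - 13)/(u^5 + 11*u^4 + 19*u^3 - 115*u^2 - 200*u + 500)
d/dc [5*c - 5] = 5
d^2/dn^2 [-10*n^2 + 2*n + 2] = -20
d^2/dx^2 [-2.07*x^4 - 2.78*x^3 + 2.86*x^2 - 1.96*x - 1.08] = -24.84*x^2 - 16.68*x + 5.72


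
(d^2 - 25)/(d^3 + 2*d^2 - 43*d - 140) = (d - 5)/(d^2 - 3*d - 28)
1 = 1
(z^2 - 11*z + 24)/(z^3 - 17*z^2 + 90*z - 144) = 1/(z - 6)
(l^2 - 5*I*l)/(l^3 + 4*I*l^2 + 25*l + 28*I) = l*(l - 5*I)/(l^3 + 4*I*l^2 + 25*l + 28*I)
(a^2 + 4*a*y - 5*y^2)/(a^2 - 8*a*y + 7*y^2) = (-a - 5*y)/(-a + 7*y)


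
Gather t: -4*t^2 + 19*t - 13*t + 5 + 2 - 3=-4*t^2 + 6*t + 4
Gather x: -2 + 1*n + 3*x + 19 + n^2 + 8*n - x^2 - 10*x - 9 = n^2 + 9*n - x^2 - 7*x + 8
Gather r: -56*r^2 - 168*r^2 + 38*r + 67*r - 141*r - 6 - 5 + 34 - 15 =-224*r^2 - 36*r + 8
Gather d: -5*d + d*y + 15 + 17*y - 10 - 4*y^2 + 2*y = d*(y - 5) - 4*y^2 + 19*y + 5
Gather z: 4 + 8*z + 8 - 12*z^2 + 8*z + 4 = -12*z^2 + 16*z + 16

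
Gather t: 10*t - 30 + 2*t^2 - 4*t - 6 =2*t^2 + 6*t - 36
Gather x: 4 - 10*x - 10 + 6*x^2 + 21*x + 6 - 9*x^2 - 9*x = -3*x^2 + 2*x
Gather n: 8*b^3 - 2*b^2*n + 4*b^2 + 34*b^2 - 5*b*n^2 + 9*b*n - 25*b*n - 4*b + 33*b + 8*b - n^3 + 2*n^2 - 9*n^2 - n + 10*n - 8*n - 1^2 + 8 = 8*b^3 + 38*b^2 + 37*b - n^3 + n^2*(-5*b - 7) + n*(-2*b^2 - 16*b + 1) + 7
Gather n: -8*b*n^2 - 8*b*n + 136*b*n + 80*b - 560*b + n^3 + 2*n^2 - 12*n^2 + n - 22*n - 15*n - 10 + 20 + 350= -480*b + n^3 + n^2*(-8*b - 10) + n*(128*b - 36) + 360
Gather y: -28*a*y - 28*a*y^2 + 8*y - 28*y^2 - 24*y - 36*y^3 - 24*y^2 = -36*y^3 + y^2*(-28*a - 52) + y*(-28*a - 16)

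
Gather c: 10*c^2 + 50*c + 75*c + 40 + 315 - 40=10*c^2 + 125*c + 315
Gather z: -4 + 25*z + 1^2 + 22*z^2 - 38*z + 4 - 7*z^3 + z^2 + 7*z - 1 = -7*z^3 + 23*z^2 - 6*z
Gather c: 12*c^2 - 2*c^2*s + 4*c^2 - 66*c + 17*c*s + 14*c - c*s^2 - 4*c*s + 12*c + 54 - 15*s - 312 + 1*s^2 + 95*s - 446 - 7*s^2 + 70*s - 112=c^2*(16 - 2*s) + c*(-s^2 + 13*s - 40) - 6*s^2 + 150*s - 816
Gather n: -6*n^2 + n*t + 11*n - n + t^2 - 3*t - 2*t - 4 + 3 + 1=-6*n^2 + n*(t + 10) + t^2 - 5*t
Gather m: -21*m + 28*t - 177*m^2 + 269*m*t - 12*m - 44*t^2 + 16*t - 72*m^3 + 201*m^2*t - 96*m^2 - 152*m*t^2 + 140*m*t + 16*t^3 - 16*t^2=-72*m^3 + m^2*(201*t - 273) + m*(-152*t^2 + 409*t - 33) + 16*t^3 - 60*t^2 + 44*t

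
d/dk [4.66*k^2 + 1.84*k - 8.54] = 9.32*k + 1.84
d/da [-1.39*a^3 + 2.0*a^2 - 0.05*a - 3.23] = -4.17*a^2 + 4.0*a - 0.05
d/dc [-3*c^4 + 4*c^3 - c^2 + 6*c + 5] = -12*c^3 + 12*c^2 - 2*c + 6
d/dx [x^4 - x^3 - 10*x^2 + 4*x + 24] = 4*x^3 - 3*x^2 - 20*x + 4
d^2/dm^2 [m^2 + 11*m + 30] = 2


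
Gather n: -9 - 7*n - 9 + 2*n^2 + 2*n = 2*n^2 - 5*n - 18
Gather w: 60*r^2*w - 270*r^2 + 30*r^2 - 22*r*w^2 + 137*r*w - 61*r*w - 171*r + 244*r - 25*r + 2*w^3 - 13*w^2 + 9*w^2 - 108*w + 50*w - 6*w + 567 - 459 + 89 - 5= -240*r^2 + 48*r + 2*w^3 + w^2*(-22*r - 4) + w*(60*r^2 + 76*r - 64) + 192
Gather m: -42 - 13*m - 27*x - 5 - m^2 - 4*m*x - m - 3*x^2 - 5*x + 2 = -m^2 + m*(-4*x - 14) - 3*x^2 - 32*x - 45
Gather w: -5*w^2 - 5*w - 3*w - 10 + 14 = -5*w^2 - 8*w + 4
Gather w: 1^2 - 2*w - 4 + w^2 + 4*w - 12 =w^2 + 2*w - 15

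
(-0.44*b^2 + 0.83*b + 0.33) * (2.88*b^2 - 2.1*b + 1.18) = -1.2672*b^4 + 3.3144*b^3 - 1.3118*b^2 + 0.2864*b + 0.3894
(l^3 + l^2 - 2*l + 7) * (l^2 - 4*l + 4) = l^5 - 3*l^4 - 2*l^3 + 19*l^2 - 36*l + 28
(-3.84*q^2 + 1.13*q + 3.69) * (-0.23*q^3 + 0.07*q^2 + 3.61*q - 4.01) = 0.8832*q^5 - 0.5287*q^4 - 14.632*q^3 + 19.736*q^2 + 8.7896*q - 14.7969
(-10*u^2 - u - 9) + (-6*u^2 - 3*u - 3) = -16*u^2 - 4*u - 12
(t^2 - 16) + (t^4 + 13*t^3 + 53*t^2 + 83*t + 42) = t^4 + 13*t^3 + 54*t^2 + 83*t + 26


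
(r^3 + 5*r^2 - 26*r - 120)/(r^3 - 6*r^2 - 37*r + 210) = (r + 4)/(r - 7)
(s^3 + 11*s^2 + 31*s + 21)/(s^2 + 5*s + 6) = (s^2 + 8*s + 7)/(s + 2)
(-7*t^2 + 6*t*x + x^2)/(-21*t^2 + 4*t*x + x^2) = (-t + x)/(-3*t + x)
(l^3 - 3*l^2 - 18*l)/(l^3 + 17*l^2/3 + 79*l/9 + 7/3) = 9*l*(l - 6)/(9*l^2 + 24*l + 7)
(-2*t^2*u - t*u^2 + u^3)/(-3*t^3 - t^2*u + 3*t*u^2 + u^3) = u*(2*t - u)/(3*t^2 - 2*t*u - u^2)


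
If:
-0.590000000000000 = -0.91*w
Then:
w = 0.65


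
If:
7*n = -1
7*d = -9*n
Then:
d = 9/49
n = -1/7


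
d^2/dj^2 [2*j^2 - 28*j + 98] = 4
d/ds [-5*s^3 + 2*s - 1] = 2 - 15*s^2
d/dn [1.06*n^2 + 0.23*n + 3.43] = 2.12*n + 0.23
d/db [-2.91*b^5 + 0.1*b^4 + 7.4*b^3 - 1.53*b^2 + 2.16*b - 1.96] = -14.55*b^4 + 0.4*b^3 + 22.2*b^2 - 3.06*b + 2.16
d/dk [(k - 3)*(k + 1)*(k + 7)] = 3*k^2 + 10*k - 17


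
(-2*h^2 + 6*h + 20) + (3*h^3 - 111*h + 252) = 3*h^3 - 2*h^2 - 105*h + 272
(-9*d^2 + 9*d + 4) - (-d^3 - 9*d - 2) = d^3 - 9*d^2 + 18*d + 6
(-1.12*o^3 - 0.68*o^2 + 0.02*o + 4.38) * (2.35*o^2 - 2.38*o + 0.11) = -2.632*o^5 + 1.0676*o^4 + 1.5422*o^3 + 10.1706*o^2 - 10.4222*o + 0.4818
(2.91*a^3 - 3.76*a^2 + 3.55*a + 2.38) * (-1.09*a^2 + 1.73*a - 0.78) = -3.1719*a^5 + 9.1327*a^4 - 12.6441*a^3 + 6.4801*a^2 + 1.3484*a - 1.8564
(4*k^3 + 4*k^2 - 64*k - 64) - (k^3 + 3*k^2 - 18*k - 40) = 3*k^3 + k^2 - 46*k - 24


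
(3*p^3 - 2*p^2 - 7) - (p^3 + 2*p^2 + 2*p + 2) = 2*p^3 - 4*p^2 - 2*p - 9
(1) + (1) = 2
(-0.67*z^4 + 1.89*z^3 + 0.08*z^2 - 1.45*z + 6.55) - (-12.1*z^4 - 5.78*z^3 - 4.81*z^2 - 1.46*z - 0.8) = 11.43*z^4 + 7.67*z^3 + 4.89*z^2 + 0.01*z + 7.35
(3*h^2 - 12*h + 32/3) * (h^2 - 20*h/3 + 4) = 3*h^4 - 32*h^3 + 308*h^2/3 - 1072*h/9 + 128/3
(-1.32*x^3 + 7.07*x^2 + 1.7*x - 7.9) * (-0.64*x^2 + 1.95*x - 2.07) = 0.8448*x^5 - 7.0988*x^4 + 15.4309*x^3 - 6.2639*x^2 - 18.924*x + 16.353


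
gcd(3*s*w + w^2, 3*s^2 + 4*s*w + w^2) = 3*s + w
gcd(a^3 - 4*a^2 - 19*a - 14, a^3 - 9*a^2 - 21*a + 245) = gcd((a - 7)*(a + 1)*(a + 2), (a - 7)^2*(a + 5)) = a - 7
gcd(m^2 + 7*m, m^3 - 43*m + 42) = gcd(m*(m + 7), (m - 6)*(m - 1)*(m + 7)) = m + 7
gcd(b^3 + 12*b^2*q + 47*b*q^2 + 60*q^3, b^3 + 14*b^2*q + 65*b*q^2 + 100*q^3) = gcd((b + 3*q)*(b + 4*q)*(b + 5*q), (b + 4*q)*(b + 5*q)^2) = b^2 + 9*b*q + 20*q^2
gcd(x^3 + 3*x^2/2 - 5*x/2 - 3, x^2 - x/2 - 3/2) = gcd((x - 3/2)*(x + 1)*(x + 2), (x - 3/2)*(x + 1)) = x^2 - x/2 - 3/2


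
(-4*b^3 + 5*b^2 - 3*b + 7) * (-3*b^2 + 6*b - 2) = 12*b^5 - 39*b^4 + 47*b^3 - 49*b^2 + 48*b - 14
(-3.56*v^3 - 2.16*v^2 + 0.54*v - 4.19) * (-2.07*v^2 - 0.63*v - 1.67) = 7.3692*v^5 + 6.714*v^4 + 6.1882*v^3 + 11.9403*v^2 + 1.7379*v + 6.9973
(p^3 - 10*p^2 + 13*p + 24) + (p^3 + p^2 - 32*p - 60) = 2*p^3 - 9*p^2 - 19*p - 36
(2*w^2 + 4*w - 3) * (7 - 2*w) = -4*w^3 + 6*w^2 + 34*w - 21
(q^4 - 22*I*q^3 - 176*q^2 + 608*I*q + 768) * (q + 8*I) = q^5 - 14*I*q^4 - 800*I*q^2 - 4096*q + 6144*I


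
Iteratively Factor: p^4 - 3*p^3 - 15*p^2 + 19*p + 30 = (p - 2)*(p^3 - p^2 - 17*p - 15) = (p - 2)*(p + 3)*(p^2 - 4*p - 5) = (p - 5)*(p - 2)*(p + 3)*(p + 1)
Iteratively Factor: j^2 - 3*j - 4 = (j + 1)*(j - 4)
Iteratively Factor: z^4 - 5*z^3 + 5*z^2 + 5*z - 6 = (z + 1)*(z^3 - 6*z^2 + 11*z - 6) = (z - 1)*(z + 1)*(z^2 - 5*z + 6) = (z - 2)*(z - 1)*(z + 1)*(z - 3)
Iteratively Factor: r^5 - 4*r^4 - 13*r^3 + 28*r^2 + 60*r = (r + 2)*(r^4 - 6*r^3 - r^2 + 30*r) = (r - 3)*(r + 2)*(r^3 - 3*r^2 - 10*r) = r*(r - 3)*(r + 2)*(r^2 - 3*r - 10) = r*(r - 5)*(r - 3)*(r + 2)*(r + 2)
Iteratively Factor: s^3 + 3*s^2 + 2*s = (s)*(s^2 + 3*s + 2) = s*(s + 2)*(s + 1)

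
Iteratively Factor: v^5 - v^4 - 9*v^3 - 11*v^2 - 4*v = (v + 1)*(v^4 - 2*v^3 - 7*v^2 - 4*v) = (v - 4)*(v + 1)*(v^3 + 2*v^2 + v) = v*(v - 4)*(v + 1)*(v^2 + 2*v + 1) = v*(v - 4)*(v + 1)^2*(v + 1)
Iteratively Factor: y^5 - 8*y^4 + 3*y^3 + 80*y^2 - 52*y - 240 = (y - 5)*(y^4 - 3*y^3 - 12*y^2 + 20*y + 48) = (y - 5)*(y - 4)*(y^3 + y^2 - 8*y - 12) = (y - 5)*(y - 4)*(y + 2)*(y^2 - y - 6) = (y - 5)*(y - 4)*(y - 3)*(y + 2)*(y + 2)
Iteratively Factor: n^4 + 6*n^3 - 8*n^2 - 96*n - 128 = (n + 4)*(n^3 + 2*n^2 - 16*n - 32) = (n + 4)^2*(n^2 - 2*n - 8) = (n - 4)*(n + 4)^2*(n + 2)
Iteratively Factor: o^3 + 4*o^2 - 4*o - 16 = (o - 2)*(o^2 + 6*o + 8) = (o - 2)*(o + 4)*(o + 2)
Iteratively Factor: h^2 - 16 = (h - 4)*(h + 4)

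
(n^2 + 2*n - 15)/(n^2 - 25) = (n - 3)/(n - 5)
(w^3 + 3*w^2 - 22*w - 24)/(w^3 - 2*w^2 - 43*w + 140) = (w^2 + 7*w + 6)/(w^2 + 2*w - 35)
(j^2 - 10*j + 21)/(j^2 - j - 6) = (j - 7)/(j + 2)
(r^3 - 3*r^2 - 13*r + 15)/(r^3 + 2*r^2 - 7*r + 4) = (r^2 - 2*r - 15)/(r^2 + 3*r - 4)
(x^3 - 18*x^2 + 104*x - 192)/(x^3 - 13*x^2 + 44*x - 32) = (x - 6)/(x - 1)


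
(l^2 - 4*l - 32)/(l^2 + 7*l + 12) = (l - 8)/(l + 3)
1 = 1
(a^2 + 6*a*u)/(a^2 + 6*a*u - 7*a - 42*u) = a/(a - 7)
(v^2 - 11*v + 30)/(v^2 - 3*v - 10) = (v - 6)/(v + 2)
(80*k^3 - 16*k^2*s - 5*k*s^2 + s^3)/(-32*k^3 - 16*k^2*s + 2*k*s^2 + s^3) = (-5*k + s)/(2*k + s)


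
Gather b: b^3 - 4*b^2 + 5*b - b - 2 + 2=b^3 - 4*b^2 + 4*b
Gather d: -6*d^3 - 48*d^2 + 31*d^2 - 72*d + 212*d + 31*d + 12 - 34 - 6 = -6*d^3 - 17*d^2 + 171*d - 28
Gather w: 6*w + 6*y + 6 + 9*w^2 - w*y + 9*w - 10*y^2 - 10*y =9*w^2 + w*(15 - y) - 10*y^2 - 4*y + 6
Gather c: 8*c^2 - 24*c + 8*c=8*c^2 - 16*c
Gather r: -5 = -5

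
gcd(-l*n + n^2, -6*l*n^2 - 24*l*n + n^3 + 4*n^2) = n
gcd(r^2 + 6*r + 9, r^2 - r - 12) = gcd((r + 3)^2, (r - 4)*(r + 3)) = r + 3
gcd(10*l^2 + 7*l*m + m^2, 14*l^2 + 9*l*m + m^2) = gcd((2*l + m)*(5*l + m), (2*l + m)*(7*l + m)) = 2*l + m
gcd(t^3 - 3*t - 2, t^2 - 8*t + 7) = 1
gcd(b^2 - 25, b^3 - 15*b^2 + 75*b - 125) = b - 5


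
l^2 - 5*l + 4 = (l - 4)*(l - 1)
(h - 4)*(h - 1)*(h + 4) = h^3 - h^2 - 16*h + 16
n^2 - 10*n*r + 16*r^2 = (n - 8*r)*(n - 2*r)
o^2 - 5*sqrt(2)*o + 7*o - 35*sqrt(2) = (o + 7)*(o - 5*sqrt(2))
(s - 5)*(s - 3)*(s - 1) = s^3 - 9*s^2 + 23*s - 15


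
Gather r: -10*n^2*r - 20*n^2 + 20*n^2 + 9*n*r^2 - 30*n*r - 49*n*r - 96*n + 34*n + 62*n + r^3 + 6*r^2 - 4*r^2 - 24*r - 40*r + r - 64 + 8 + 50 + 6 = r^3 + r^2*(9*n + 2) + r*(-10*n^2 - 79*n - 63)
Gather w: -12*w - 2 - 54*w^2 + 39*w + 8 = -54*w^2 + 27*w + 6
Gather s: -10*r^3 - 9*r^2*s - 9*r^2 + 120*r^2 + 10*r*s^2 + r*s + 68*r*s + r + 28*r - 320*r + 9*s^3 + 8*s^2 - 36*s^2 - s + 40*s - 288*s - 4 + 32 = -10*r^3 + 111*r^2 - 291*r + 9*s^3 + s^2*(10*r - 28) + s*(-9*r^2 + 69*r - 249) + 28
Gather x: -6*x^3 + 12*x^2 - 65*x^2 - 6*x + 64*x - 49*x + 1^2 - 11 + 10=-6*x^3 - 53*x^2 + 9*x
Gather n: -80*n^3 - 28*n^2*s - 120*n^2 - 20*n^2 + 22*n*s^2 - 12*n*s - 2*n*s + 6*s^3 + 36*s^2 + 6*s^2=-80*n^3 + n^2*(-28*s - 140) + n*(22*s^2 - 14*s) + 6*s^3 + 42*s^2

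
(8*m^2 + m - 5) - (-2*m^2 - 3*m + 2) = 10*m^2 + 4*m - 7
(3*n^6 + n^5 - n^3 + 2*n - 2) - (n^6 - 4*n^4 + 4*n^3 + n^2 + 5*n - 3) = 2*n^6 + n^5 + 4*n^4 - 5*n^3 - n^2 - 3*n + 1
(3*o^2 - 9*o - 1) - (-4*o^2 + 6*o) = 7*o^2 - 15*o - 1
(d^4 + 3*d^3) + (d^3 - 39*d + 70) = d^4 + 4*d^3 - 39*d + 70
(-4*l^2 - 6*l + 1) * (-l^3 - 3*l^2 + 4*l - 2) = 4*l^5 + 18*l^4 + l^3 - 19*l^2 + 16*l - 2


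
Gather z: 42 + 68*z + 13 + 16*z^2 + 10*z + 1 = 16*z^2 + 78*z + 56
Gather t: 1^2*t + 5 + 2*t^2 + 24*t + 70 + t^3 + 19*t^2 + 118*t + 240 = t^3 + 21*t^2 + 143*t + 315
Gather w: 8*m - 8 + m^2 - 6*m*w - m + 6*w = m^2 + 7*m + w*(6 - 6*m) - 8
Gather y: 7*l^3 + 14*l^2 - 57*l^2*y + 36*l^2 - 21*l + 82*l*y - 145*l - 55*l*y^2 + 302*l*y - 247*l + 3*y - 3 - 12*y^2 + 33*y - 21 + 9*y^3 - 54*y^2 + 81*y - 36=7*l^3 + 50*l^2 - 413*l + 9*y^3 + y^2*(-55*l - 66) + y*(-57*l^2 + 384*l + 117) - 60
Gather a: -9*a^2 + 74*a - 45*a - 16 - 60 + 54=-9*a^2 + 29*a - 22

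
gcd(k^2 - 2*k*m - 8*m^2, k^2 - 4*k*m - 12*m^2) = k + 2*m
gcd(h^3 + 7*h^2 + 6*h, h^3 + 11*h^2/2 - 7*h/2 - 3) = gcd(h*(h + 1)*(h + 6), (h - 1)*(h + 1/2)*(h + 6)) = h + 6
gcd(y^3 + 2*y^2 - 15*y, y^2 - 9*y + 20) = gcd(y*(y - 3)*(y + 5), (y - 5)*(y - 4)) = 1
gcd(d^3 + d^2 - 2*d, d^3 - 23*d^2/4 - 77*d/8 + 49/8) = 1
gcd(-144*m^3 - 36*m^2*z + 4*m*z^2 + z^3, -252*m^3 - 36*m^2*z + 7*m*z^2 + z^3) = -36*m^2 + z^2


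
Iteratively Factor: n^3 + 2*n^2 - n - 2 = (n + 2)*(n^2 - 1) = (n - 1)*(n + 2)*(n + 1)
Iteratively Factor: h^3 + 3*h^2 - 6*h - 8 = (h + 1)*(h^2 + 2*h - 8) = (h + 1)*(h + 4)*(h - 2)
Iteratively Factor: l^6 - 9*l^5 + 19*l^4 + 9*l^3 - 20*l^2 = (l - 4)*(l^5 - 5*l^4 - l^3 + 5*l^2) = (l - 5)*(l - 4)*(l^4 - l^2) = (l - 5)*(l - 4)*(l + 1)*(l^3 - l^2) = l*(l - 5)*(l - 4)*(l + 1)*(l^2 - l) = l^2*(l - 5)*(l - 4)*(l + 1)*(l - 1)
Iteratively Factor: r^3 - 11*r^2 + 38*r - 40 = (r - 5)*(r^2 - 6*r + 8) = (r - 5)*(r - 4)*(r - 2)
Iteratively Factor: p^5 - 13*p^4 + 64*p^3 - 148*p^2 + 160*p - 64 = (p - 2)*(p^4 - 11*p^3 + 42*p^2 - 64*p + 32) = (p - 4)*(p - 2)*(p^3 - 7*p^2 + 14*p - 8) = (p - 4)*(p - 2)*(p - 1)*(p^2 - 6*p + 8) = (p - 4)^2*(p - 2)*(p - 1)*(p - 2)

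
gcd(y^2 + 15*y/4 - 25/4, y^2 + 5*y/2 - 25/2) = y + 5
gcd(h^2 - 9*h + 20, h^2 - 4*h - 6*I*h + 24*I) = h - 4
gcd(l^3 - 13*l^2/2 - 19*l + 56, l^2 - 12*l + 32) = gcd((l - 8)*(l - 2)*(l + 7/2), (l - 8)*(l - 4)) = l - 8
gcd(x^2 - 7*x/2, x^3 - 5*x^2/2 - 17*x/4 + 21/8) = x - 7/2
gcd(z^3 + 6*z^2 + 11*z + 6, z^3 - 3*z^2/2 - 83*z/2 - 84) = z + 3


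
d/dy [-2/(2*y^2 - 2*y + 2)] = (2*y - 1)/(y^2 - y + 1)^2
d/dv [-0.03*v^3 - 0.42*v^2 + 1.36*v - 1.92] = -0.09*v^2 - 0.84*v + 1.36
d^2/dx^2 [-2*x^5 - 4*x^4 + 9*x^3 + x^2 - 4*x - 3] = -40*x^3 - 48*x^2 + 54*x + 2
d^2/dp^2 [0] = 0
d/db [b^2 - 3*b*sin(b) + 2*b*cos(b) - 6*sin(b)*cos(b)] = -2*b*sin(b) - 3*b*cos(b) + 2*b - 3*sin(b) + 2*cos(b) - 6*cos(2*b)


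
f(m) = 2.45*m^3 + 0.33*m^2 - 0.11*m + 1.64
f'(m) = 7.35*m^2 + 0.66*m - 0.11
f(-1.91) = -14.02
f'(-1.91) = 25.44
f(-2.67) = -42.35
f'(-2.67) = 50.53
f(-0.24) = 1.65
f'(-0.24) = 0.15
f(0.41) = 1.82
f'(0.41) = 1.40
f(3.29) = 92.10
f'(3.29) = 81.62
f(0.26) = 1.68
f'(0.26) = 0.56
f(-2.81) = -49.81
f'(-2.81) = 56.07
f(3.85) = 145.92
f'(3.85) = 111.38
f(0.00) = 1.64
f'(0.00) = -0.11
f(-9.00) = -1756.69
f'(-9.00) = 589.30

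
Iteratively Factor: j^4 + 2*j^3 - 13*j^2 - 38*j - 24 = (j + 1)*(j^3 + j^2 - 14*j - 24) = (j - 4)*(j + 1)*(j^2 + 5*j + 6) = (j - 4)*(j + 1)*(j + 3)*(j + 2)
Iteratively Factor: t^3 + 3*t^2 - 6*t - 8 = (t + 4)*(t^2 - t - 2) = (t + 1)*(t + 4)*(t - 2)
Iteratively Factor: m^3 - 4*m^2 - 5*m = (m - 5)*(m^2 + m) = m*(m - 5)*(m + 1)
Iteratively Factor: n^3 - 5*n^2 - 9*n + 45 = (n - 3)*(n^2 - 2*n - 15) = (n - 5)*(n - 3)*(n + 3)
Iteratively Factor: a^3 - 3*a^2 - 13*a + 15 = (a - 1)*(a^2 - 2*a - 15) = (a - 5)*(a - 1)*(a + 3)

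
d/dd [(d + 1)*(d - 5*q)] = 2*d - 5*q + 1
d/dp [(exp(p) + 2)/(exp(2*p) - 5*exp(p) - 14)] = -exp(p)/(exp(2*p) - 14*exp(p) + 49)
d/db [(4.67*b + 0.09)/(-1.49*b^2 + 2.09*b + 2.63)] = (6.9583*b^2 + 0.2682*b + 12.094)/(2.2201*b^4 - 6.2282*b^3 - 3.4693*b^2 + 10.9934*b + 6.9169)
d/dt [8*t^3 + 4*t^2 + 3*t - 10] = 24*t^2 + 8*t + 3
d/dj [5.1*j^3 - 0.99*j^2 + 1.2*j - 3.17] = 15.3*j^2 - 1.98*j + 1.2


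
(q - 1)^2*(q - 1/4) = q^3 - 9*q^2/4 + 3*q/2 - 1/4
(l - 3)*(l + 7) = l^2 + 4*l - 21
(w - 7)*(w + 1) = w^2 - 6*w - 7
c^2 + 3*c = c*(c + 3)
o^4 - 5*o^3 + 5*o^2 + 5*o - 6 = (o - 3)*(o - 2)*(o - 1)*(o + 1)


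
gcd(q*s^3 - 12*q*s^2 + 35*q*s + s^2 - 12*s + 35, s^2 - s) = 1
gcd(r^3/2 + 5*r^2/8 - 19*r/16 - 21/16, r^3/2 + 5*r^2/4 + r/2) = 1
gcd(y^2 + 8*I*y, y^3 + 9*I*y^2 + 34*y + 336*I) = y + 8*I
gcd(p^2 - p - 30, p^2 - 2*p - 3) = 1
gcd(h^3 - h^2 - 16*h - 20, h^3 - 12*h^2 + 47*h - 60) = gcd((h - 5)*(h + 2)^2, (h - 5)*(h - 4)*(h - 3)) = h - 5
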